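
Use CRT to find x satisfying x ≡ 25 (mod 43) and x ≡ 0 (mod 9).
369

Using Chinese Remainder Theorem:
M = 43 × 9 = 387
M1 = 9, M2 = 43
y1 = 9^(-1) mod 43 = 24
y2 = 43^(-1) mod 9 = 4
x = (25×9×24 + 0×43×4) mod 387 = 369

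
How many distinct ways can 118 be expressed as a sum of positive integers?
1482074143

p(n) counts ways to write n as a sum of positive integers (order ignored).
Euler's pentagonal recurrence: p(k) = p(k-1) + p(k-2) - p(k-5) - p(k-7) + p(k-12) + p(k-15) - ... (offsets j(3j∓1)/2, signs ++--, p(0)=1, p(<0)=0).
DP table for k = 0..117: p(0)=1, p(1)=1, p(2)=2, p(3)=3, p(4)=5, p(5)=7, p(6)=11, p(7)=15, p(8)=22, p(9)=30, p(10)=42, p(11)=56, p(12)=77, p(13)=101, p(14)=135, p(15)=176, p(16)=231, p(17)=297, p(18)=385, p(19)=490, p(20)=627, p(21)=792, p(22)=1002, p(23)=1255, p(24)=1575, p(25)=1958, p(26)=2436, p(27)=3010, p(28)=3718, p(29)=4565, p(30)=5604, p(31)=6842, p(32)=8349, p(33)=10143, p(34)=12310, p(35)=14883, p(36)=17977, p(37)=21637, p(38)=26015, p(39)=31185, p(40)=37338, p(41)=44583, p(42)=53174, p(43)=63261, p(44)=75175, p(45)=89134, p(46)=105558, p(47)=124754, p(48)=147273, p(49)=173525, p(50)=204226, p(51)=239943, p(52)=281589, p(53)=329931, p(54)=386155, p(55)=451276, p(56)=526823, p(57)=614154, p(58)=715220, p(59)=831820, p(60)=966467, p(61)=1121505, p(62)=1300156, p(63)=1505499, p(64)=1741630, p(65)=2012558, p(66)=2323520, p(67)=2679689, p(68)=3087735, p(69)=3554345, p(70)=4087968, p(71)=4697205, p(72)=5392783, p(73)=6185689, p(74)=7089500, p(75)=8118264, p(76)=9289091, p(77)=10619863, p(78)=12132164, p(79)=13848650, p(80)=15796476, p(81)=18004327, p(82)=20506255, p(83)=23338469, p(84)=26543660, p(85)=30167357, p(86)=34262962, p(87)=38887673, p(88)=44108109, p(89)=49995925, p(90)=56634173, p(91)=64112359, p(92)=72533807, p(93)=82010177, p(94)=92669720, p(95)=104651419, p(96)=118114304, p(97)=133230930, p(98)=150198136, p(99)=169229875, p(100)=190569292, p(101)=214481126, p(102)=241265379, p(103)=271248950, p(104)=304801365, p(105)=342325709, p(106)=384276336, p(107)=431149389, p(108)=483502844, p(109)=541946240, p(110)=607163746, p(111)=679903203, p(112)=761002156, p(113)=851376628, p(114)=952050665, p(115)=1064144451, p(116)=1188908248, p(117)=1327710076.
Final step: p(118) = p(117) + p(116) - p(113) - p(111) + p(106) + p(103) - p(96) - p(92) + p(83) + p(78) - p(67) - p(61) + p(48) + p(41) - p(26) - p(18) + p(1)
= 1327710076 + 1188908248 - 851376628 - 679903203 + 384276336 + 271248950 - 118114304 - 72533807 + 23338469 + 12132164 - 2679689 - 1121505 + 147273 + 44583 - 2436 - 385 + 1
= 1482074143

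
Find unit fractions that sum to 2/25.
1/13 + 1/325

Greedy algorithm:
2/25: ceiling(25/2) = 13, use 1/13
1/325: ceiling(325/1) = 325, use 1/325
Result: 2/25 = 1/13 + 1/325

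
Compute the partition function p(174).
397125074750

p(n) counts ways to write n as a sum of positive integers (order ignored).
Euler's pentagonal recurrence: p(k) = p(k-1) + p(k-2) - p(k-5) - p(k-7) + p(k-12) + p(k-15) - ... (offsets j(3j∓1)/2, signs ++--, p(0)=1, p(<0)=0).
DP table for k = 0..173: p(0)=1, p(1)=1, p(2)=2, p(3)=3, p(4)=5, p(5)=7, p(6)=11, p(7)=15, p(8)=22, p(9)=30, p(10)=42, p(11)=56, p(12)=77, p(13)=101, p(14)=135, p(15)=176, p(16)=231, p(17)=297, p(18)=385, p(19)=490, p(20)=627, p(21)=792, p(22)=1002, p(23)=1255, p(24)=1575, p(25)=1958, p(26)=2436, p(27)=3010, p(28)=3718, p(29)=4565, p(30)=5604, p(31)=6842, p(32)=8349, p(33)=10143, p(34)=12310, p(35)=14883, p(36)=17977, p(37)=21637, p(38)=26015, p(39)=31185, p(40)=37338, p(41)=44583, p(42)=53174, p(43)=63261, p(44)=75175, p(45)=89134, p(46)=105558, p(47)=124754, p(48)=147273, p(49)=173525, p(50)=204226, p(51)=239943, p(52)=281589, p(53)=329931, p(54)=386155, p(55)=451276, p(56)=526823, p(57)=614154, p(58)=715220, p(59)=831820, p(60)=966467, p(61)=1121505, p(62)=1300156, p(63)=1505499, p(64)=1741630, p(65)=2012558, p(66)=2323520, p(67)=2679689, p(68)=3087735, p(69)=3554345, p(70)=4087968, p(71)=4697205, p(72)=5392783, p(73)=6185689, p(74)=7089500, p(75)=8118264, p(76)=9289091, p(77)=10619863, p(78)=12132164, p(79)=13848650, p(80)=15796476, p(81)=18004327, p(82)=20506255, p(83)=23338469, p(84)=26543660, p(85)=30167357, p(86)=34262962, p(87)=38887673, p(88)=44108109, p(89)=49995925, p(90)=56634173, p(91)=64112359, p(92)=72533807, p(93)=82010177, p(94)=92669720, p(95)=104651419, p(96)=118114304, p(97)=133230930, p(98)=150198136, p(99)=169229875, p(100)=190569292, p(101)=214481126, p(102)=241265379, p(103)=271248950, p(104)=304801365, p(105)=342325709, p(106)=384276336, p(107)=431149389, p(108)=483502844, p(109)=541946240, p(110)=607163746, p(111)=679903203, p(112)=761002156, p(113)=851376628, p(114)=952050665, p(115)=1064144451, p(116)=1188908248, p(117)=1327710076, p(118)=1482074143, p(119)=1653668665, p(120)=1844349560, p(121)=2056148051, p(122)=2291320912, p(123)=2552338241, p(124)=2841940500, p(125)=3163127352, p(126)=3519222692, p(127)=3913864295, p(128)=4351078600, p(129)=4835271870, p(130)=5371315400, p(131)=5964539504, p(132)=6620830889, p(133)=7346629512, p(134)=8149040695, p(135)=9035836076, p(136)=10015581680, p(137)=11097645016, p(138)=12292341831, p(139)=13610949895, p(140)=15065878135, p(141)=16670689208, p(142)=18440293320, p(143)=20390982757, p(144)=22540654445, p(145)=24908858009, p(146)=27517052599, p(147)=30388671978, p(148)=33549419497, p(149)=37027355200, p(150)=40853235313, p(151)=45060624582, p(152)=49686288421, p(153)=54770336324, p(154)=60356673280, p(155)=66493182097, p(156)=73232243759, p(157)=80630964769, p(158)=88751778802, p(159)=97662728555, p(160)=107438159466, p(161)=118159068427, p(162)=129913904637, p(163)=142798995930, p(164)=156919475295, p(165)=172389800255, p(166)=189334822579, p(167)=207890420102, p(168)=228204732751, p(169)=250438925115, p(170)=274768617130, p(171)=301384802048, p(172)=330495499613, p(173)=362326859895.
Final step: p(174) = p(173) + p(172) - p(169) - p(167) + p(162) + p(159) - p(152) - p(148) + p(139) + p(134) - p(123) - p(117) + p(104) + p(97) - p(82) - p(74) + p(57) + p(48) - p(29) - p(19)
= 362326859895 + 330495499613 - 250438925115 - 207890420102 + 129913904637 + 97662728555 - 49686288421 - 33549419497 + 13610949895 + 8149040695 - 2552338241 - 1327710076 + 304801365 + 133230930 - 20506255 - 7089500 + 614154 + 147273 - 4565 - 490
= 397125074750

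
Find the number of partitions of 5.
7

p(n) counts ways to write n as a sum of positive integers (order ignored).
Examples: 5; 4 + 1; 3 + 2; 3 + 1 + 1; 2 + 2 + 1; ... (7 total)
p(5) = 7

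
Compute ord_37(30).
18

37 is prime, so ord(30) divides φ(37) = 36.
Divisors of 36: 1, 2, 3, 4, 6, 9, 12, 18, 36.
Repeated squaring: 30^1 ≡ 30, 30^2 ≡ 12, 30^4 ≡ 33, 30^8 ≡ 16, 30^16 ≡ 34, 30^32 ≡ 9 (mod 37).
Test 30^d mod 37 for each divisor d in increasing order:
30^1 ≡ 30
30^2 ≡ 12
30^3 = 30^2·30^1 ≡ 27
30^4 ≡ 33
30^6 = 30^4·30^2 ≡ 26
30^9 = 30^8·30^1 ≡ 36
30^12 = 30^8·30^4 ≡ 10
30^18 = 30^16·30^2 ≡ 1  ← first divisor giving 1
The order is 18.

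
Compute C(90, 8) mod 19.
1

Using Lucas' theorem:
Write n=90 and k=8 in base 19:
n in base 19: [4, 14]
k in base 19: [0, 8]
C(90,8) mod 19 = ∏ C(n_i, k_i) mod 19
Digit binomials (mod 19): C(4,0) = 1; C(14,8) = 3003 ≡ 1
Product: 1 × 1 = 1 ≡ 1 (mod 19)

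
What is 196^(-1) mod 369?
337

gcd(196, 369) = 1, so the inverse exists.
Extended Euclidean algorithm on (369, 196):
369 = 1 × 196 + 173  ⟹  173 = (1)·369 + (-1)·196
196 = 1 × 173 + 23  ⟹  23 = (-1)·369 + (2)·196
173 = 7 × 23 + 12  ⟹  12 = (8)·369 + (-15)·196
23 = 1 × 12 + 11  ⟹  11 = (-9)·369 + (17)·196
12 = 1 × 11 + 1  ⟹  1 = (17)·369 + (-32)·196
So (-32)·196 ≡ 1 (mod 369), i.e. 196^(-1) ≡ -32 ≡ 337 (mod 369).
Check: 196 × 337 = 66052 ≡ 1 (mod 369)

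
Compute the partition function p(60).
966467

p(n) counts ways to write n as a sum of positive integers (order ignored).
Euler's pentagonal recurrence: p(k) = p(k-1) + p(k-2) - p(k-5) - p(k-7) + p(k-12) + p(k-15) - ... (offsets j(3j∓1)/2, signs ++--, p(0)=1, p(<0)=0).
DP table for k = 0..59: p(0)=1, p(1)=1, p(2)=2, p(3)=3, p(4)=5, p(5)=7, p(6)=11, p(7)=15, p(8)=22, p(9)=30, p(10)=42, p(11)=56, p(12)=77, p(13)=101, p(14)=135, p(15)=176, p(16)=231, p(17)=297, p(18)=385, p(19)=490, p(20)=627, p(21)=792, p(22)=1002, p(23)=1255, p(24)=1575, p(25)=1958, p(26)=2436, p(27)=3010, p(28)=3718, p(29)=4565, p(30)=5604, p(31)=6842, p(32)=8349, p(33)=10143, p(34)=12310, p(35)=14883, p(36)=17977, p(37)=21637, p(38)=26015, p(39)=31185, p(40)=37338, p(41)=44583, p(42)=53174, p(43)=63261, p(44)=75175, p(45)=89134, p(46)=105558, p(47)=124754, p(48)=147273, p(49)=173525, p(50)=204226, p(51)=239943, p(52)=281589, p(53)=329931, p(54)=386155, p(55)=451276, p(56)=526823, p(57)=614154, p(58)=715220, p(59)=831820.
Final step: p(60) = p(59) + p(58) - p(55) - p(53) + p(48) + p(45) - p(38) - p(34) + p(25) + p(20) - p(9) - p(3)
= 831820 + 715220 - 451276 - 329931 + 147273 + 89134 - 26015 - 12310 + 1958 + 627 - 30 - 3
= 966467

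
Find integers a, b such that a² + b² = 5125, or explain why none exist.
15² + 70² (a=15, b=70)

Factorization: 5125 = 5^3 × 41
By Fermat: n is sum of two squares iff every prime p ≡ 3 (mod 4) appears to even power.
All primes ≡ 3 (mod 4) appear to even power.
Search a = 0, 1, 2, … for 5125 - a² a perfect square: first hit at a = 15: 5125 - 225 = 4900 = 70².
5125 = 15² + 70² = 225 + 4900 ✓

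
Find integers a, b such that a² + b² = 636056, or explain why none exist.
Not possible

Factorization: 636056 = 2^3 × 43^3
By Fermat: n is sum of two squares iff every prime p ≡ 3 (mod 4) appears to even power.
Prime(s) ≡ 3 (mod 4) with odd exponent: [(43, 3)]
Therefore 636056 cannot be expressed as a² + b².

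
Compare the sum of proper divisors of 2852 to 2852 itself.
deficient

Proper divisors of 2852: sum = 1 + 2 + 4 + 23 + 31 + 46 + 62 + 92 + 124 + 713 + 1426 = 2524
Since 2524 < 2852, 2852 is deficient.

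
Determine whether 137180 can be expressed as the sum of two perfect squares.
Not possible

Factorization: 137180 = 2^2 × 5 × 19^3
By Fermat: n is sum of two squares iff every prime p ≡ 3 (mod 4) appears to even power.
Prime(s) ≡ 3 (mod 4) with odd exponent: [(19, 3)]
Therefore 137180 cannot be expressed as a² + b².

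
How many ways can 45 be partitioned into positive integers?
89134

p(n) counts ways to write n as a sum of positive integers (order ignored).
Euler's pentagonal recurrence: p(k) = p(k-1) + p(k-2) - p(k-5) - p(k-7) + p(k-12) + p(k-15) - ... (offsets j(3j∓1)/2, signs ++--, p(0)=1, p(<0)=0).
DP table for k = 0..44: p(0)=1, p(1)=1, p(2)=2, p(3)=3, p(4)=5, p(5)=7, p(6)=11, p(7)=15, p(8)=22, p(9)=30, p(10)=42, p(11)=56, p(12)=77, p(13)=101, p(14)=135, p(15)=176, p(16)=231, p(17)=297, p(18)=385, p(19)=490, p(20)=627, p(21)=792, p(22)=1002, p(23)=1255, p(24)=1575, p(25)=1958, p(26)=2436, p(27)=3010, p(28)=3718, p(29)=4565, p(30)=5604, p(31)=6842, p(32)=8349, p(33)=10143, p(34)=12310, p(35)=14883, p(36)=17977, p(37)=21637, p(38)=26015, p(39)=31185, p(40)=37338, p(41)=44583, p(42)=53174, p(43)=63261, p(44)=75175.
Final step: p(45) = p(44) + p(43) - p(40) - p(38) + p(33) + p(30) - p(23) - p(19) + p(10) + p(5)
= 75175 + 63261 - 37338 - 26015 + 10143 + 5604 - 1255 - 490 + 42 + 7
= 89134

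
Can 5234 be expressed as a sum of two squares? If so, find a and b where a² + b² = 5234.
47² + 55² (a=47, b=55)

Factorization: 5234 = 2 × 2617
By Fermat: n is sum of two squares iff every prime p ≡ 3 (mod 4) appears to even power.
All primes ≡ 3 (mod 4) appear to even power.
Search a = 0, 1, 2, … for 5234 - a² a perfect square: first hit at a = 47: 5234 - 2209 = 3025 = 55².
5234 = 47² + 55² = 2209 + 3025 ✓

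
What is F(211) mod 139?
11

Matrix identity: Q^n = [[F_(n+1), F_n], [F_n, F_(n-1)]] with Q = [[1,1],[1,0]].
n = 211 = 11010011₂. Square-and-multiply, entries mod 139:
Q^1 = [[1,1],[1,0]]
Q^3 = (Q^1)²·Q = [[3,2],[2,1]]
Q^6 = (Q^3)² = [[13,8],[8,5]]
Q^13 = (Q^6)²·Q = [[99,94],[94,5]]
Q^26 = (Q^13)² = [[11,46],[46,104]]
Q^52 = (Q^26)² = [[13,8],[8,5]]
Q^105 = (Q^52)²·Q = [[99,94],[94,5]]
Q^211 = (Q^105)²·Q = [[57,11],[11,46]]
F_211 mod 139 = Q^211[0][1] = 11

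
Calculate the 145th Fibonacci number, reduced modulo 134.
101

Matrix identity: Q^n = [[F_(n+1), F_n], [F_n, F_(n-1)]] with Q = [[1,1],[1,0]].
n = 145 = 10010001₂. Square-and-multiply, entries mod 134:
Q^1 = [[1,1],[1,0]]
Q^2 = (Q^1)² = [[2,1],[1,1]]
Q^4 = (Q^2)² = [[5,3],[3,2]]
Q^9 = (Q^4)²·Q = [[55,34],[34,21]]
Q^18 = (Q^9)² = [[27,38],[38,123]]
Q^36 = (Q^18)² = [[29,72],[72,91]]
Q^72 = (Q^36)² = [[129,64],[64,65]]
Q^145 = (Q^72)²·Q = [[55,101],[101,88]]
F_145 mod 134 = Q^145[0][1] = 101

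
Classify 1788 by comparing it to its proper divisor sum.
abundant

Proper divisors of 1788: sum = 1 + 2 + 3 + 4 + 6 + 12 + 149 + 298 + 447 + 596 + 894 = 2412
Since 2412 > 1788, 1788 is abundant.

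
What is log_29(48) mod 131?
106

Baby-step giant-step with step n = ⌈√131⌉ = 12.
Baby steps 29^j mod 131 (j:value) for j=0..11: 0:1, 1:29, 2:55, 3:23, 4:12, 5:86, 6:5, 7:14, 8:13, 9:115, 10:60, 11:37.
Giant-step multiplier: 29^(-12) ≡ 29^(130-12) = 29^118 ≡ 21 (mod 131).
Giant steps γ_i = 48·21^i mod 131: γ_0=48, γ_1=91, γ_2=77, γ_3=45, γ_4=28, γ_5=64, γ_6=34, γ_7=59, γ_8=60 (in table at j=10).
x = i·n + j = 8·12 + 10 = 106.
Check: 29^106 ≡ 48 (mod 131).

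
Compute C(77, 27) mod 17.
0

Using Lucas' theorem:
Write n=77 and k=27 in base 17:
n in base 17: [4, 9]
k in base 17: [1, 10]
C(77,27) mod 17 = ∏ C(n_i, k_i) mod 17
Digit binomials (mod 17): C(4,1) = 4; C(9,10) = 0 (k_i > n_i)
Product: 4 × 0 = 0 ≡ 0 (mod 17)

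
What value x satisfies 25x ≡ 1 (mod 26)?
25

gcd(25, 26) = 1, so the inverse exists.
Extended Euclidean algorithm on (26, 25):
26 = 1 × 25 + 1  ⟹  1 = (1)·26 + (-1)·25
So (-1)·25 ≡ 1 (mod 26), i.e. 25^(-1) ≡ -1 ≡ 25 (mod 26).
Check: 25 × 25 = 625 ≡ 1 (mod 26)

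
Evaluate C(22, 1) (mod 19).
3

Using Lucas' theorem:
Write n=22 and k=1 in base 19:
n in base 19: [1, 3]
k in base 19: [0, 1]
C(22,1) mod 19 = ∏ C(n_i, k_i) mod 19
Digit binomials (mod 19): C(1,0) = 1; C(3,1) = 3
Product: 1 × 3 = 3 ≡ 3 (mod 19)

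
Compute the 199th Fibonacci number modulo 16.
13

Matrix identity: Q^n = [[F_(n+1), F_n], [F_n, F_(n-1)]] with Q = [[1,1],[1,0]].
n = 199 = 11000111₂. Square-and-multiply, entries mod 16:
Q^1 = [[1,1],[1,0]]
Q^3 = (Q^1)²·Q = [[3,2],[2,1]]
Q^6 = (Q^3)² = [[13,8],[8,5]]
Q^12 = (Q^6)² = [[9,0],[0,9]]
Q^24 = (Q^12)² = [[1,0],[0,1]]
Q^49 = (Q^24)²·Q = [[1,1],[1,0]]
Q^99 = (Q^49)²·Q = [[3,2],[2,1]]
Q^199 = (Q^99)²·Q = [[5,13],[13,8]]
F_199 mod 16 = Q^199[0][1] = 13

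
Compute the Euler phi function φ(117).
72

117 = 3^2 × 13
φ(n) = n × ∏(1 - 1/p) for each prime p dividing n
φ(117) = 117 × (1 - 1/3) × (1 - 1/13) = 72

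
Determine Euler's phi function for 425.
320

425 = 5^2 × 17
φ(n) = n × ∏(1 - 1/p) for each prime p dividing n
φ(425) = 425 × (1 - 1/5) × (1 - 1/17) = 320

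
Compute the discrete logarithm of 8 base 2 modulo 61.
3

Baby-step giant-step with step n = ⌈√61⌉ = 8.
Baby steps 2^j mod 61 (j:value) for j=0..7: 0:1, 1:2, 2:4, 3:8, 4:16, 5:32, 6:3, 7:6.
h = 8 is already in the table at j=3, so x = 3.
Check: 2^3 ≡ 8 (mod 61).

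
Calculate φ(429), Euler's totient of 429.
240

429 = 3 × 11 × 13
φ(n) = n × ∏(1 - 1/p) for each prime p dividing n
φ(429) = 429 × (1 - 1/3) × (1 - 1/11) × (1 - 1/13) = 240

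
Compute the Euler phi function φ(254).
126

254 = 2 × 127
φ(n) = n × ∏(1 - 1/p) for each prime p dividing n
φ(254) = 254 × (1 - 1/2) × (1 - 1/127) = 126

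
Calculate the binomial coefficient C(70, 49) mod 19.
6

Using Lucas' theorem:
Write n=70 and k=49 in base 19:
n in base 19: [3, 13]
k in base 19: [2, 11]
C(70,49) mod 19 = ∏ C(n_i, k_i) mod 19
Digit binomials (mod 19): C(3,2) = 3; C(13,11) = 78 ≡ 2
Product: 3 × 2 = 6 ≡ 6 (mod 19)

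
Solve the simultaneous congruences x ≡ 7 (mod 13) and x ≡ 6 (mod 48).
150

Using Chinese Remainder Theorem:
M = 13 × 48 = 624
M1 = 48, M2 = 13
y1 = 48^(-1) mod 13 = 3
y2 = 13^(-1) mod 48 = 37
x = (7×48×3 + 6×13×37) mod 624 = 150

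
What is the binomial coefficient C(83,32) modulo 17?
4

Using Lucas' theorem:
Write n=83 and k=32 in base 17:
n in base 17: [4, 15]
k in base 17: [1, 15]
C(83,32) mod 17 = ∏ C(n_i, k_i) mod 17
Digit binomials (mod 17): C(4,1) = 4; C(15,15) = 1
Product: 4 × 1 = 4 ≡ 4 (mod 17)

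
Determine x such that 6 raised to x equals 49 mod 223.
6

Baby-step giant-step with step n = ⌈√223⌉ = 15.
Baby steps 6^j mod 223 (j:value) for j=0..14: 0:1, 1:6, 2:36, 3:216, 4:181, 5:194, 6:49, 7:71, 8:203, 9:103, 10:172, 11:140, 12:171, 13:134, 14:135.
h = 49 is already in the table at j=6, so x = 6.
Check: 6^6 ≡ 49 (mod 223).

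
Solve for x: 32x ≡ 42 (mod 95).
x ≡ 31 (mod 95)

gcd(32, 95) = 1, which divides 42, so solutions exist.
Find 32^(-1) mod 95 by the extended Euclidean algorithm:
95 = 2 × 32 + 31  ⟹  31 = (1)·95 + (-2)·32
32 = 1 × 31 + 1  ⟹  1 = (-1)·95 + (3)·32
So (3)·32 ≡ 1 (mod 95), i.e. 32^(-1) ≡ 3 (mod 95).
x ≡ 3 × 42 = 126 ≡ 31 (mod 95).
Check: 32 × 31 = 992 ≡ 42 (mod 95).
Unique solution: x ≡ 31 (mod 95)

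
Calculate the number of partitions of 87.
38887673

p(n) counts ways to write n as a sum of positive integers (order ignored).
Euler's pentagonal recurrence: p(k) = p(k-1) + p(k-2) - p(k-5) - p(k-7) + p(k-12) + p(k-15) - ... (offsets j(3j∓1)/2, signs ++--, p(0)=1, p(<0)=0).
DP table for k = 0..86: p(0)=1, p(1)=1, p(2)=2, p(3)=3, p(4)=5, p(5)=7, p(6)=11, p(7)=15, p(8)=22, p(9)=30, p(10)=42, p(11)=56, p(12)=77, p(13)=101, p(14)=135, p(15)=176, p(16)=231, p(17)=297, p(18)=385, p(19)=490, p(20)=627, p(21)=792, p(22)=1002, p(23)=1255, p(24)=1575, p(25)=1958, p(26)=2436, p(27)=3010, p(28)=3718, p(29)=4565, p(30)=5604, p(31)=6842, p(32)=8349, p(33)=10143, p(34)=12310, p(35)=14883, p(36)=17977, p(37)=21637, p(38)=26015, p(39)=31185, p(40)=37338, p(41)=44583, p(42)=53174, p(43)=63261, p(44)=75175, p(45)=89134, p(46)=105558, p(47)=124754, p(48)=147273, p(49)=173525, p(50)=204226, p(51)=239943, p(52)=281589, p(53)=329931, p(54)=386155, p(55)=451276, p(56)=526823, p(57)=614154, p(58)=715220, p(59)=831820, p(60)=966467, p(61)=1121505, p(62)=1300156, p(63)=1505499, p(64)=1741630, p(65)=2012558, p(66)=2323520, p(67)=2679689, p(68)=3087735, p(69)=3554345, p(70)=4087968, p(71)=4697205, p(72)=5392783, p(73)=6185689, p(74)=7089500, p(75)=8118264, p(76)=9289091, p(77)=10619863, p(78)=12132164, p(79)=13848650, p(80)=15796476, p(81)=18004327, p(82)=20506255, p(83)=23338469, p(84)=26543660, p(85)=30167357, p(86)=34262962.
Final step: p(87) = p(86) + p(85) - p(82) - p(80) + p(75) + p(72) - p(65) - p(61) + p(52) + p(47) - p(36) - p(30) + p(17) + p(10)
= 34262962 + 30167357 - 20506255 - 15796476 + 8118264 + 5392783 - 2012558 - 1121505 + 281589 + 124754 - 17977 - 5604 + 297 + 42
= 38887673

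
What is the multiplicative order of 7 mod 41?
40

41 is prime, so ord(7) divides φ(41) = 40.
Divisors of 40: 1, 2, 4, 5, 8, 10, 20, 40.
Repeated squaring: 7^1 ≡ 7, 7^2 ≡ 8, 7^4 ≡ 23, 7^8 ≡ 37, 7^16 ≡ 16, 7^32 ≡ 10 (mod 41).
Test 7^d mod 41 for each divisor d in increasing order:
7^1 ≡ 7
7^2 ≡ 8
7^4 ≡ 23
7^5 = 7^4·7^1 ≡ 38
7^8 ≡ 37
7^10 = 7^8·7^2 ≡ 9
7^20 = 7^16·7^4 ≡ 40
7^40 = 7^32·7^8 ≡ 1  ← first divisor giving 1
The order is 40.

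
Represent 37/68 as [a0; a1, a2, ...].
[0; 1, 1, 5, 6]

Euclidean algorithm steps:
37 = 0 × 68 + 37
68 = 1 × 37 + 31
37 = 1 × 31 + 6
31 = 5 × 6 + 1
6 = 6 × 1 + 0
Continued fraction: [0; 1, 1, 5, 6]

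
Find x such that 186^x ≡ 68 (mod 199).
29

Baby-step giant-step with step n = ⌈√199⌉ = 15.
Baby steps 186^j mod 199 (j:value) for j=0..14: 0:1, 1:186, 2:169, 3:191, 4:104, 5:41, 6:64, 7:163, 8:70, 9:85, 10:89, 11:37, 12:116, 13:84, 14:102.
Giant-step multiplier: 186^(-15) ≡ 186^(198-15) = 186^183 ≡ 101 (mod 199).
Giant steps γ_i = 68·101^i mod 199: γ_0=68, γ_1=102 (in table at j=14).
x = i·n + j = 1·15 + 14 = 29.
Check: 186^29 ≡ 68 (mod 199).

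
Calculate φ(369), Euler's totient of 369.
240

369 = 3^2 × 41
φ(n) = n × ∏(1 - 1/p) for each prime p dividing n
φ(369) = 369 × (1 - 1/3) × (1 - 1/41) = 240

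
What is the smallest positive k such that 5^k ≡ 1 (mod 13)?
4

13 is prime, so ord(5) divides φ(13) = 12.
Divisors of 12: 1, 2, 3, 4, 6, 12.
Repeated squaring: 5^1 ≡ 5, 5^2 ≡ 12, 5^4 ≡ 1, 5^8 ≡ 1 (mod 13).
Test 5^d mod 13 for each divisor d in increasing order:
5^1 ≡ 5
5^2 ≡ 12
5^3 = 5^2·5^1 ≡ 8
5^4 ≡ 1  ← first divisor giving 1
The order is 4.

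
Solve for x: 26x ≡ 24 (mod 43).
x ≡ 34 (mod 43)

gcd(26, 43) = 1, which divides 24, so solutions exist.
Find 26^(-1) mod 43 by the extended Euclidean algorithm:
43 = 1 × 26 + 17  ⟹  17 = (1)·43 + (-1)·26
26 = 1 × 17 + 9  ⟹  9 = (-1)·43 + (2)·26
17 = 1 × 9 + 8  ⟹  8 = (2)·43 + (-3)·26
9 = 1 × 8 + 1  ⟹  1 = (-3)·43 + (5)·26
So (5)·26 ≡ 1 (mod 43), i.e. 26^(-1) ≡ 5 (mod 43).
x ≡ 5 × 24 = 120 ≡ 34 (mod 43).
Check: 26 × 34 = 884 ≡ 24 (mod 43).
Unique solution: x ≡ 34 (mod 43)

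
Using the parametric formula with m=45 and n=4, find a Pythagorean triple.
(2009, 360, 2041)

Euclid's formula: a = m² - n², b = 2mn, c = m² + n²
m = 45, n = 4
a = 45² - 4² = 2025 - 16 = 2009
b = 2 × 45 × 4 = 360
c = 45² + 4² = 2025 + 16 = 2041
Verification: 2009² + 360² = 4036081 + 129600 = 4165681 = 2041² ✓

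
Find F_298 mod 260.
179

Matrix identity: Q^n = [[F_(n+1), F_n], [F_n, F_(n-1)]] with Q = [[1,1],[1,0]].
n = 298 = 100101010₂. Square-and-multiply, entries mod 260:
Q^1 = [[1,1],[1,0]]
Q^2 = (Q^1)² = [[2,1],[1,1]]
Q^4 = (Q^2)² = [[5,3],[3,2]]
Q^9 = (Q^4)²·Q = [[55,34],[34,21]]
Q^18 = (Q^9)² = [[21,244],[244,37]]
Q^37 = (Q^18)²·Q = [[29,177],[177,112]]
Q^74 = (Q^37)² = [[190,257],[257,193]]
Q^149 = (Q^74)²·Q = [[120,229],[229,151]]
Q^298 = (Q^149)² = [[21,179],[179,102]]
F_298 mod 260 = Q^298[0][1] = 179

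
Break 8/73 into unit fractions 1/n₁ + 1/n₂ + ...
1/10 + 1/105 + 1/15330

Greedy algorithm:
8/73: ceiling(73/8) = 10, use 1/10
7/730: ceiling(730/7) = 105, use 1/105
1/15330: ceiling(15330/1) = 15330, use 1/15330
Result: 8/73 = 1/10 + 1/105 + 1/15330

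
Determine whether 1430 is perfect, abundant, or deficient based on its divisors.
abundant

Proper divisors of 1430: sum = 1 + 2 + 5 + 10 + 11 + 13 + 22 + 26 + 55 + 65 + 110 + 130 + 143 + 286 + 715 = 1594
Since 1594 > 1430, 1430 is abundant.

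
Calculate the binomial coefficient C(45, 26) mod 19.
2

Using Lucas' theorem:
Write n=45 and k=26 in base 19:
n in base 19: [2, 7]
k in base 19: [1, 7]
C(45,26) mod 19 = ∏ C(n_i, k_i) mod 19
Digit binomials (mod 19): C(2,1) = 2; C(7,7) = 1
Product: 2 × 1 = 2 ≡ 2 (mod 19)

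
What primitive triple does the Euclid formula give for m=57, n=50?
(749, 5700, 5749)

Euclid's formula: a = m² - n², b = 2mn, c = m² + n²
m = 57, n = 50
a = 57² - 50² = 3249 - 2500 = 749
b = 2 × 57 × 50 = 5700
c = 57² + 50² = 3249 + 2500 = 5749
Verification: 749² + 5700² = 561001 + 32490000 = 33051001 = 5749² ✓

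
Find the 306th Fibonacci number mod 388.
244

Matrix identity: Q^n = [[F_(n+1), F_n], [F_n, F_(n-1)]] with Q = [[1,1],[1,0]].
n = 306 = 100110010₂. Square-and-multiply, entries mod 388:
Q^1 = [[1,1],[1,0]]
Q^2 = (Q^1)² = [[2,1],[1,1]]
Q^4 = (Q^2)² = [[5,3],[3,2]]
Q^9 = (Q^4)²·Q = [[55,34],[34,21]]
Q^19 = (Q^9)²·Q = [[169,301],[301,256]]
Q^38 = (Q^19)² = [[46,273],[273,161]]
Q^76 = (Q^38)² = [[209,251],[251,346]]
Q^153 = (Q^76)²·Q = [[383,370],[370,13]]
Q^306 = (Q^153)² = [[349,244],[244,105]]
F_306 mod 388 = Q^306[0][1] = 244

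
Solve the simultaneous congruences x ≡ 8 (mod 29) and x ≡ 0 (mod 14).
182

Using Chinese Remainder Theorem:
M = 29 × 14 = 406
M1 = 14, M2 = 29
y1 = 14^(-1) mod 29 = 27
y2 = 29^(-1) mod 14 = 1
x = (8×14×27 + 0×29×1) mod 406 = 182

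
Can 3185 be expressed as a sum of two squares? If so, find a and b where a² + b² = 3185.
7² + 56² (a=7, b=56)

Factorization: 3185 = 5 × 7^2 × 13
By Fermat: n is sum of two squares iff every prime p ≡ 3 (mod 4) appears to even power.
All primes ≡ 3 (mod 4) appear to even power.
Search a = 0, 1, 2, … for 3185 - a² a perfect square: first hit at a = 7: 3185 - 49 = 3136 = 56².
3185 = 7² + 56² = 49 + 3136 ✓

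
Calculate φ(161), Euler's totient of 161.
132

161 = 7 × 23
φ(n) = n × ∏(1 - 1/p) for each prime p dividing n
φ(161) = 161 × (1 - 1/7) × (1 - 1/23) = 132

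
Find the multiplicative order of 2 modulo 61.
60

61 is prime, so ord(2) divides φ(61) = 60.
Divisors of 60: 1, 2, 3, 4, 5, 6, 10, 12, 15, 20, 30, 60.
Repeated squaring: 2^1 ≡ 2, 2^2 ≡ 4, 2^4 ≡ 16, 2^8 ≡ 12, 2^16 ≡ 22, 2^32 ≡ 57 (mod 61).
Test 2^d mod 61 for each divisor d in increasing order:
2^1 ≡ 2
2^2 ≡ 4
2^3 = 2^2·2^1 ≡ 8
2^4 ≡ 16
2^5 = 2^4·2^1 ≡ 32
2^6 = 2^4·2^2 ≡ 3
2^10 = 2^8·2^2 ≡ 48
2^12 = 2^8·2^4 ≡ 9
2^15 = 2^8·2^4·2^2·2^1 ≡ 11
2^20 = 2^16·2^4 ≡ 47
2^30 = 2^16·2^8·2^4·2^2 ≡ 60
2^60 = 2^32·2^16·2^8·2^4 ≡ 1  ← first divisor giving 1
The order is 60.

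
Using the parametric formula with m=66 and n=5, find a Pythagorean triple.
(4331, 660, 4381)

Euclid's formula: a = m² - n², b = 2mn, c = m² + n²
m = 66, n = 5
a = 66² - 5² = 4356 - 25 = 4331
b = 2 × 66 × 5 = 660
c = 66² + 5² = 4356 + 25 = 4381
Verification: 4331² + 660² = 18757561 + 435600 = 19193161 = 4381² ✓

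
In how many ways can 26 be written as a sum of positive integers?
2436

p(n) counts ways to write n as a sum of positive integers (order ignored).
Euler's pentagonal recurrence: p(k) = p(k-1) + p(k-2) - p(k-5) - p(k-7) + p(k-12) + p(k-15) - ... (offsets j(3j∓1)/2, signs ++--, p(0)=1, p(<0)=0).
DP table for k = 0..25: p(0)=1, p(1)=1, p(2)=2, p(3)=3, p(4)=5, p(5)=7, p(6)=11, p(7)=15, p(8)=22, p(9)=30, p(10)=42, p(11)=56, p(12)=77, p(13)=101, p(14)=135, p(15)=176, p(16)=231, p(17)=297, p(18)=385, p(19)=490, p(20)=627, p(21)=792, p(22)=1002, p(23)=1255, p(24)=1575, p(25)=1958.
Final step: p(26) = p(25) + p(24) - p(21) - p(19) + p(14) + p(11) - p(4) - p(0)
= 1958 + 1575 - 792 - 490 + 135 + 56 - 5 - 1
= 2436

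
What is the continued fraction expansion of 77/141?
[0; 1, 1, 4, 1, 12]

Euclidean algorithm steps:
77 = 0 × 141 + 77
141 = 1 × 77 + 64
77 = 1 × 64 + 13
64 = 4 × 13 + 12
13 = 1 × 12 + 1
12 = 12 × 1 + 0
Continued fraction: [0; 1, 1, 4, 1, 12]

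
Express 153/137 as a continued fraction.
[1; 8, 1, 1, 3, 2]

Euclidean algorithm steps:
153 = 1 × 137 + 16
137 = 8 × 16 + 9
16 = 1 × 9 + 7
9 = 1 × 7 + 2
7 = 3 × 2 + 1
2 = 2 × 1 + 0
Continued fraction: [1; 8, 1, 1, 3, 2]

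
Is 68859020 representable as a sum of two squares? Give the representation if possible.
Not possible

Factorization: 68859020 = 2^2 × 5 × 151^3
By Fermat: n is sum of two squares iff every prime p ≡ 3 (mod 4) appears to even power.
Prime(s) ≡ 3 (mod 4) with odd exponent: [(151, 3)]
Therefore 68859020 cannot be expressed as a² + b².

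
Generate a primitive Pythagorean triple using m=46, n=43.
(267, 3956, 3965)

Euclid's formula: a = m² - n², b = 2mn, c = m² + n²
m = 46, n = 43
a = 46² - 43² = 2116 - 1849 = 267
b = 2 × 46 × 43 = 3956
c = 46² + 43² = 2116 + 1849 = 3965
Verification: 267² + 3956² = 71289 + 15649936 = 15721225 = 3965² ✓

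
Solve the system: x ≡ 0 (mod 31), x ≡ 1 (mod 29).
465

Using Chinese Remainder Theorem:
M = 31 × 29 = 899
M1 = 29, M2 = 31
y1 = 29^(-1) mod 31 = 15
y2 = 31^(-1) mod 29 = 15
x = (0×29×15 + 1×31×15) mod 899 = 465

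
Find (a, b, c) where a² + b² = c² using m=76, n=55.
(2751, 8360, 8801)

Euclid's formula: a = m² - n², b = 2mn, c = m² + n²
m = 76, n = 55
a = 76² - 55² = 5776 - 3025 = 2751
b = 2 × 76 × 55 = 8360
c = 76² + 55² = 5776 + 3025 = 8801
Verification: 2751² + 8360² = 7568001 + 69889600 = 77457601 = 8801² ✓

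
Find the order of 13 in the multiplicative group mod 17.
4

17 is prime, so ord(13) divides φ(17) = 16.
Divisors of 16: 1, 2, 4, 8, 16.
Repeated squaring: 13^1 ≡ 13, 13^2 ≡ 16, 13^4 ≡ 1, 13^8 ≡ 1, 13^16 ≡ 1 (mod 17).
Test 13^d mod 17 for each divisor d in increasing order:
13^1 ≡ 13
13^2 ≡ 16
13^4 ≡ 1  ← first divisor giving 1
The order is 4.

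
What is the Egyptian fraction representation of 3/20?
1/7 + 1/140

Greedy algorithm:
3/20: ceiling(20/3) = 7, use 1/7
1/140: ceiling(140/1) = 140, use 1/140
Result: 3/20 = 1/7 + 1/140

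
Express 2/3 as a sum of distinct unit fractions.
1/2 + 1/6

Greedy algorithm:
2/3: ceiling(3/2) = 2, use 1/2
1/6: ceiling(6/1) = 6, use 1/6
Result: 2/3 = 1/2 + 1/6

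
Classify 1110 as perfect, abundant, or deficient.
abundant

Proper divisors of 1110: sum = 1 + 2 + 3 + 5 + 6 + 10 + 15 + 30 + 37 + 74 + 111 + 185 + 222 + 370 + 555 = 1626
Since 1626 > 1110, 1110 is abundant.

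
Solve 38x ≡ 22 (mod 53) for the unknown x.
x ≡ 48 (mod 53)

gcd(38, 53) = 1, which divides 22, so solutions exist.
Find 38^(-1) mod 53 by the extended Euclidean algorithm:
53 = 1 × 38 + 15  ⟹  15 = (1)·53 + (-1)·38
38 = 2 × 15 + 8  ⟹  8 = (-2)·53 + (3)·38
15 = 1 × 8 + 7  ⟹  7 = (3)·53 + (-4)·38
8 = 1 × 7 + 1  ⟹  1 = (-5)·53 + (7)·38
So (7)·38 ≡ 1 (mod 53), i.e. 38^(-1) ≡ 7 (mod 53).
x ≡ 7 × 22 = 154 ≡ 48 (mod 53).
Check: 38 × 48 = 1824 ≡ 22 (mod 53).
Unique solution: x ≡ 48 (mod 53)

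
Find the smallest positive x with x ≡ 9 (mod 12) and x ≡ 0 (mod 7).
21

Using Chinese Remainder Theorem:
M = 12 × 7 = 84
M1 = 7, M2 = 12
y1 = 7^(-1) mod 12 = 7
y2 = 12^(-1) mod 7 = 3
x = (9×7×7 + 0×12×3) mod 84 = 21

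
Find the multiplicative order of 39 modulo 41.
20

41 is prime, so ord(39) divides φ(41) = 40.
Divisors of 40: 1, 2, 4, 5, 8, 10, 20, 40.
Repeated squaring: 39^1 ≡ 39, 39^2 ≡ 4, 39^4 ≡ 16, 39^8 ≡ 10, 39^16 ≡ 18, 39^32 ≡ 37 (mod 41).
Test 39^d mod 41 for each divisor d in increasing order:
39^1 ≡ 39
39^2 ≡ 4
39^4 ≡ 16
39^5 = 39^4·39^1 ≡ 9
39^8 ≡ 10
39^10 = 39^8·39^2 ≡ 40
39^20 = 39^16·39^4 ≡ 1  ← first divisor giving 1
The order is 20.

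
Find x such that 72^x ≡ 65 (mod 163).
156

Baby-step giant-step with step n = ⌈√163⌉ = 13.
Baby steps 72^j mod 163 (j:value) for j=0..12: 0:1, 1:72, 2:131, 3:141, 4:46, 5:52, 6:158, 7:129, 8:160, 9:110, 10:96, 11:66, 12:25.
Giant-step multiplier: 72^(-13) ≡ 72^(162-13) = 72^149 ≡ 70 (mod 163).
Giant steps γ_i = 65·70^i mod 163: γ_0=65, γ_1=149, γ_2=161, γ_3=23, γ_4=143, γ_5=67, γ_6=126, γ_7=18, γ_8=119, γ_9=17, γ_10=49, γ_11=7, γ_12=1 (in table at j=0).
x = i·n + j = 12·13 + 0 = 156.
Check: 72^156 ≡ 65 (mod 163).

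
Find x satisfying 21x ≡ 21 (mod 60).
x ≡ 1 (mod 20)

gcd(21, 60) = 3, which divides 21, so solutions exist.
Divide through by 3: 7x ≡ 7 (mod 20).
Find 7^(-1) mod 20 by the extended Euclidean algorithm:
20 = 2 × 7 + 6  ⟹  6 = (1)·20 + (-2)·7
7 = 1 × 6 + 1  ⟹  1 = (-1)·20 + (3)·7
So (3)·7 ≡ 1 (mod 20), i.e. 7^(-1) ≡ 3 (mod 20).
x ≡ 3 × 7 = 21 ≡ 1 (mod 20).
Check: 21 × 1 = 21 ≡ 21 (mod 60).
x ≡ 1 (mod 20), giving 3 solutions mod 60.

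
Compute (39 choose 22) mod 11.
3

Using Lucas' theorem:
Write n=39 and k=22 in base 11:
n in base 11: [3, 6]
k in base 11: [2, 0]
C(39,22) mod 11 = ∏ C(n_i, k_i) mod 11
Digit binomials (mod 11): C(3,2) = 3; C(6,0) = 1
Product: 3 × 1 = 3 ≡ 3 (mod 11)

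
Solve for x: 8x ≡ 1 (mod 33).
29

gcd(8, 33) = 1, so the inverse exists.
Extended Euclidean algorithm on (33, 8):
33 = 4 × 8 + 1  ⟹  1 = (1)·33 + (-4)·8
So (-4)·8 ≡ 1 (mod 33), i.e. 8^(-1) ≡ -4 ≡ 29 (mod 33).
Check: 8 × 29 = 232 ≡ 1 (mod 33)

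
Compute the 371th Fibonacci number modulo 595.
429

Matrix identity: Q^n = [[F_(n+1), F_n], [F_n, F_(n-1)]] with Q = [[1,1],[1,0]].
n = 371 = 101110011₂. Square-and-multiply, entries mod 595:
Q^1 = [[1,1],[1,0]]
Q^2 = (Q^1)² = [[2,1],[1,1]]
Q^5 = (Q^2)²·Q = [[8,5],[5,3]]
Q^11 = (Q^5)²·Q = [[144,89],[89,55]]
Q^23 = (Q^11)²·Q = [[553,97],[97,456]]
Q^46 = (Q^23)² = [[463,293],[293,170]]
Q^92 = (Q^46)² = [[338,424],[424,509]]
Q^185 = (Q^92)²·Q = [[433,90],[90,343]]
Q^371 = (Q^185)²·Q = [[59,429],[429,225]]
F_371 mod 595 = Q^371[0][1] = 429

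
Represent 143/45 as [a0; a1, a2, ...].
[3; 5, 1, 1, 1, 2]

Euclidean algorithm steps:
143 = 3 × 45 + 8
45 = 5 × 8 + 5
8 = 1 × 5 + 3
5 = 1 × 3 + 2
3 = 1 × 2 + 1
2 = 2 × 1 + 0
Continued fraction: [3; 5, 1, 1, 1, 2]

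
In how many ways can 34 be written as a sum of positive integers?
12310

p(n) counts ways to write n as a sum of positive integers (order ignored).
Euler's pentagonal recurrence: p(k) = p(k-1) + p(k-2) - p(k-5) - p(k-7) + p(k-12) + p(k-15) - ... (offsets j(3j∓1)/2, signs ++--, p(0)=1, p(<0)=0).
DP table for k = 0..33: p(0)=1, p(1)=1, p(2)=2, p(3)=3, p(4)=5, p(5)=7, p(6)=11, p(7)=15, p(8)=22, p(9)=30, p(10)=42, p(11)=56, p(12)=77, p(13)=101, p(14)=135, p(15)=176, p(16)=231, p(17)=297, p(18)=385, p(19)=490, p(20)=627, p(21)=792, p(22)=1002, p(23)=1255, p(24)=1575, p(25)=1958, p(26)=2436, p(27)=3010, p(28)=3718, p(29)=4565, p(30)=5604, p(31)=6842, p(32)=8349, p(33)=10143.
Final step: p(34) = p(33) + p(32) - p(29) - p(27) + p(22) + p(19) - p(12) - p(8)
= 10143 + 8349 - 4565 - 3010 + 1002 + 490 - 77 - 22
= 12310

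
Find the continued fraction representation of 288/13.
[22; 6, 2]

Euclidean algorithm steps:
288 = 22 × 13 + 2
13 = 6 × 2 + 1
2 = 2 × 1 + 0
Continued fraction: [22; 6, 2]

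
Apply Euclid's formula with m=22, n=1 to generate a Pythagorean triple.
(483, 44, 485)

Euclid's formula: a = m² - n², b = 2mn, c = m² + n²
m = 22, n = 1
a = 22² - 1² = 484 - 1 = 483
b = 2 × 22 × 1 = 44
c = 22² + 1² = 484 + 1 = 485
Verification: 483² + 44² = 233289 + 1936 = 235225 = 485² ✓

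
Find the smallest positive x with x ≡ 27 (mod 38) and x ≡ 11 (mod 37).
825

Using Chinese Remainder Theorem:
M = 38 × 37 = 1406
M1 = 37, M2 = 38
y1 = 37^(-1) mod 38 = 37
y2 = 38^(-1) mod 37 = 1
x = (27×37×37 + 11×38×1) mod 1406 = 825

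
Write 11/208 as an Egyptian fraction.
1/19 + 1/3952

Greedy algorithm:
11/208: ceiling(208/11) = 19, use 1/19
1/3952: ceiling(3952/1) = 3952, use 1/3952
Result: 11/208 = 1/19 + 1/3952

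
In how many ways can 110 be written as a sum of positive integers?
607163746

p(n) counts ways to write n as a sum of positive integers (order ignored).
Euler's pentagonal recurrence: p(k) = p(k-1) + p(k-2) - p(k-5) - p(k-7) + p(k-12) + p(k-15) - ... (offsets j(3j∓1)/2, signs ++--, p(0)=1, p(<0)=0).
DP table for k = 0..109: p(0)=1, p(1)=1, p(2)=2, p(3)=3, p(4)=5, p(5)=7, p(6)=11, p(7)=15, p(8)=22, p(9)=30, p(10)=42, p(11)=56, p(12)=77, p(13)=101, p(14)=135, p(15)=176, p(16)=231, p(17)=297, p(18)=385, p(19)=490, p(20)=627, p(21)=792, p(22)=1002, p(23)=1255, p(24)=1575, p(25)=1958, p(26)=2436, p(27)=3010, p(28)=3718, p(29)=4565, p(30)=5604, p(31)=6842, p(32)=8349, p(33)=10143, p(34)=12310, p(35)=14883, p(36)=17977, p(37)=21637, p(38)=26015, p(39)=31185, p(40)=37338, p(41)=44583, p(42)=53174, p(43)=63261, p(44)=75175, p(45)=89134, p(46)=105558, p(47)=124754, p(48)=147273, p(49)=173525, p(50)=204226, p(51)=239943, p(52)=281589, p(53)=329931, p(54)=386155, p(55)=451276, p(56)=526823, p(57)=614154, p(58)=715220, p(59)=831820, p(60)=966467, p(61)=1121505, p(62)=1300156, p(63)=1505499, p(64)=1741630, p(65)=2012558, p(66)=2323520, p(67)=2679689, p(68)=3087735, p(69)=3554345, p(70)=4087968, p(71)=4697205, p(72)=5392783, p(73)=6185689, p(74)=7089500, p(75)=8118264, p(76)=9289091, p(77)=10619863, p(78)=12132164, p(79)=13848650, p(80)=15796476, p(81)=18004327, p(82)=20506255, p(83)=23338469, p(84)=26543660, p(85)=30167357, p(86)=34262962, p(87)=38887673, p(88)=44108109, p(89)=49995925, p(90)=56634173, p(91)=64112359, p(92)=72533807, p(93)=82010177, p(94)=92669720, p(95)=104651419, p(96)=118114304, p(97)=133230930, p(98)=150198136, p(99)=169229875, p(100)=190569292, p(101)=214481126, p(102)=241265379, p(103)=271248950, p(104)=304801365, p(105)=342325709, p(106)=384276336, p(107)=431149389, p(108)=483502844, p(109)=541946240.
Final step: p(110) = p(109) + p(108) - p(105) - p(103) + p(98) + p(95) - p(88) - p(84) + p(75) + p(70) - p(59) - p(53) + p(40) + p(33) - p(18) - p(10)
= 541946240 + 483502844 - 342325709 - 271248950 + 150198136 + 104651419 - 44108109 - 26543660 + 8118264 + 4087968 - 831820 - 329931 + 37338 + 10143 - 385 - 42
= 607163746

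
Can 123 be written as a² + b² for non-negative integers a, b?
Not possible

Factorization: 123 = 3 × 41
By Fermat: n is sum of two squares iff every prime p ≡ 3 (mod 4) appears to even power.
Prime(s) ≡ 3 (mod 4) with odd exponent: [(3, 1)]
Therefore 123 cannot be expressed as a² + b².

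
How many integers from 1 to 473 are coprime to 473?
420

473 = 11 × 43
φ(n) = n × ∏(1 - 1/p) for each prime p dividing n
φ(473) = 473 × (1 - 1/11) × (1 - 1/43) = 420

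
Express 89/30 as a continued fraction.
[2; 1, 29]

Euclidean algorithm steps:
89 = 2 × 30 + 29
30 = 1 × 29 + 1
29 = 29 × 1 + 0
Continued fraction: [2; 1, 29]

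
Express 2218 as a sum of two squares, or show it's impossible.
3² + 47² (a=3, b=47)

Factorization: 2218 = 2 × 1109
By Fermat: n is sum of two squares iff every prime p ≡ 3 (mod 4) appears to even power.
All primes ≡ 3 (mod 4) appear to even power.
Search a = 0, 1, 2, … for 2218 - a² a perfect square: first hit at a = 3: 2218 - 9 = 2209 = 47².
2218 = 3² + 47² = 9 + 2209 ✓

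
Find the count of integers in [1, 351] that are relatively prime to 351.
216

351 = 3^3 × 13
φ(n) = n × ∏(1 - 1/p) for each prime p dividing n
φ(351) = 351 × (1 - 1/3) × (1 - 1/13) = 216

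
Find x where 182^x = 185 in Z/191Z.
135

Baby-step giant-step with step n = ⌈√191⌉ = 14.
Baby steps 182^j mod 191 (j:value) for j=0..13: 0:1, 1:182, 2:81, 3:35, 4:67, 5:161, 6:79, 7:53, 8:96, 9:91, 10:136, 11:113, 12:129, 13:176.
Giant-step multiplier: 182^(-14) ≡ 182^(190-14) = 182^176 ≡ 133 (mod 191).
Giant steps γ_i = 185·133^i mod 191: γ_0=185, γ_1=157, γ_2=62, γ_3=33, γ_4=187, γ_5=41, γ_6=105, γ_7=22, γ_8=61, γ_9=91 (in table at j=9).
x = i·n + j = 9·14 + 9 = 135.
Check: 182^135 ≡ 185 (mod 191).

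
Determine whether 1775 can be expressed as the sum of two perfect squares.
Not possible

Factorization: 1775 = 5^2 × 71
By Fermat: n is sum of two squares iff every prime p ≡ 3 (mod 4) appears to even power.
Prime(s) ≡ 3 (mod 4) with odd exponent: [(71, 1)]
Therefore 1775 cannot be expressed as a² + b².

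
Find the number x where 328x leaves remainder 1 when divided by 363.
280

gcd(328, 363) = 1, so the inverse exists.
Extended Euclidean algorithm on (363, 328):
363 = 1 × 328 + 35  ⟹  35 = (1)·363 + (-1)·328
328 = 9 × 35 + 13  ⟹  13 = (-9)·363 + (10)·328
35 = 2 × 13 + 9  ⟹  9 = (19)·363 + (-21)·328
13 = 1 × 9 + 4  ⟹  4 = (-28)·363 + (31)·328
9 = 2 × 4 + 1  ⟹  1 = (75)·363 + (-83)·328
So (-83)·328 ≡ 1 (mod 363), i.e. 328^(-1) ≡ -83 ≡ 280 (mod 363).
Check: 328 × 280 = 91840 ≡ 1 (mod 363)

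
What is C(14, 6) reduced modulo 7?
0

Using Lucas' theorem:
Write n=14 and k=6 in base 7:
n in base 7: [2, 0]
k in base 7: [0, 6]
C(14,6) mod 7 = ∏ C(n_i, k_i) mod 7
Digit binomials (mod 7): C(2,0) = 1; C(0,6) = 0 (k_i > n_i)
Product: 1 × 0 = 0 ≡ 0 (mod 7)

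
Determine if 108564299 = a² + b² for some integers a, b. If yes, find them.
Not possible

Factorization: 108564299 = 53 × 127^3
By Fermat: n is sum of two squares iff every prime p ≡ 3 (mod 4) appears to even power.
Prime(s) ≡ 3 (mod 4) with odd exponent: [(127, 3)]
Therefore 108564299 cannot be expressed as a² + b².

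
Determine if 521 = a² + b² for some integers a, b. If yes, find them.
11² + 20² (a=11, b=20)

Factorization: 521 = 521
By Fermat: n is sum of two squares iff every prime p ≡ 3 (mod 4) appears to even power.
All primes ≡ 3 (mod 4) appear to even power.
Search a = 0, 1, 2, … for 521 - a² a perfect square: first hit at a = 11: 521 - 121 = 400 = 20².
521 = 11² + 20² = 121 + 400 ✓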